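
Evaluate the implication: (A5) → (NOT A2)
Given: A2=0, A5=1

Antecedent (A5) = 1; consequent (NOT A2) = 1.
1 → 1 = 1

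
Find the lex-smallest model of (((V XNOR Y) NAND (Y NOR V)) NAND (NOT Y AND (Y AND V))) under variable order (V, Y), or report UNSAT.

V=0, Y=0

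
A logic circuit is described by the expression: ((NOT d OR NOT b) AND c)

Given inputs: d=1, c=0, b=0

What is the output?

Substituting: ((NOT 1 OR NOT 0) AND 0)
= 0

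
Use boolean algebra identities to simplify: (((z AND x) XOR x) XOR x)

By XOR self-cancellation ((E XOR v) XOR v = E):
= (z AND x)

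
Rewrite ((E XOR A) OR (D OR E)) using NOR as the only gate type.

((((((E NOR A) NOR (E NOR A)) NOR ((E NOR A) NOR (E NOR A))) NOR ((((E NOR E) NOR (A NOR A)) NOR ((E NOR E) NOR (A NOR A))) NOR (((E NOR E) NOR (A NOR A)) NOR ((E NOR E) NOR (A NOR A))))) NOR ((D NOR E) NOR (D NOR E))) NOR (((((E NOR A) NOR (E NOR A)) NOR ((E NOR A) NOR (E NOR A))) NOR ((((E NOR E) NOR (A NOR A)) NOR ((E NOR E) NOR (A NOR A))) NOR (((E NOR E) NOR (A NOR A)) NOR ((E NOR E) NOR (A NOR A))))) NOR ((D NOR E) NOR (D NOR E))))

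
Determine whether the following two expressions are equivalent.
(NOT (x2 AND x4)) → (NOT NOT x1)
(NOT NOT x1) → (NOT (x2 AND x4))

No, Converse is not equivalent to original (counterexample: x4=0, x1=0, x2=0)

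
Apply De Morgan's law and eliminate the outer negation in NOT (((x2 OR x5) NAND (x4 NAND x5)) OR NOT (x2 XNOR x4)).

NOT ((x2 OR x5) NAND (x4 NAND x5)) AND (x2 XNOR x4)
De Morgan's: NOT(OR of terms) = AND of negations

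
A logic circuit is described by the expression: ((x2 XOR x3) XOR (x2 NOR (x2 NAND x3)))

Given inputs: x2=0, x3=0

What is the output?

Substituting: ((0 XOR 0) XOR (0 NOR (0 NAND 0)))
= 0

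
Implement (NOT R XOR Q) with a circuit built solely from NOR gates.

(((((R NOR R) NOR Q) NOR ((R NOR R) NOR Q)) NOR (((R NOR R) NOR Q) NOR ((R NOR R) NOR Q))) NOR (((((R NOR R) NOR (R NOR R)) NOR (Q NOR Q)) NOR (((R NOR R) NOR (R NOR R)) NOR (Q NOR Q))) NOR ((((R NOR R) NOR (R NOR R)) NOR (Q NOR Q)) NOR (((R NOR R) NOR (R NOR R)) NOR (Q NOR Q)))))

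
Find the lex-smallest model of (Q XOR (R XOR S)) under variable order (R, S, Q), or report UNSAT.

R=0, S=0, Q=1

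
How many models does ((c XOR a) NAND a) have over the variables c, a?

Satisfying assignments: (0,0), (1,0), (1,1)
Count: 3 out of 4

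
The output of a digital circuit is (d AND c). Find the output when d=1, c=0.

Substituting: (1 AND 0)
= 0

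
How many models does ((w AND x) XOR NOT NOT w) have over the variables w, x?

Satisfying assignments: (1,0)
Count: 1 out of 4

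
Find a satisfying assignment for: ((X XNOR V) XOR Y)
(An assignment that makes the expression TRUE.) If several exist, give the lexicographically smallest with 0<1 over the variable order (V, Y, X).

V=0, Y=0, X=0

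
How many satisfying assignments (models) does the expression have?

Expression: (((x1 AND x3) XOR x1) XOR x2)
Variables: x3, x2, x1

Satisfying assignments: (0,0,1), (0,1,0), (1,1,0), (1,1,1)
Count: 4 out of 8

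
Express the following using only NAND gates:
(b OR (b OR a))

((b NAND b) NAND (((b NAND b) NAND (a NAND a)) NAND ((b NAND b) NAND (a NAND a))))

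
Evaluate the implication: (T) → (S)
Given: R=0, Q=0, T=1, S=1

Antecedent (T) = 1; consequent (S) = 1.
1 → 1 = 1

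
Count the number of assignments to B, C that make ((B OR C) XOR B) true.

Satisfying assignments: (0,1)
Count: 1 out of 4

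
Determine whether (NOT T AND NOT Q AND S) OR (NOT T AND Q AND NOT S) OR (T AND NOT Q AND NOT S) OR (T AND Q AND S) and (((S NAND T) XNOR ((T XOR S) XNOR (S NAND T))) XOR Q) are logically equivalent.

Yes, they are equivalent — the two output columns agree on all 8 assignments:
T | Q | S | Expression 1 | Expression 2
---------------------------------------
0 | 0 | 0 | 0 | 0
0 | 0 | 1 | 1 | 1
0 | 1 | 0 | 1 | 1
0 | 1 | 1 | 0 | 0
1 | 0 | 0 | 1 | 1
1 | 0 | 1 | 0 | 0
1 | 1 | 0 | 0 | 0
1 | 1 | 1 | 1 | 1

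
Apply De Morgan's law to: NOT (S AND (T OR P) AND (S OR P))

NOT S OR NOT (T OR P) OR NOT (S OR P)
De Morgan's: NOT(AND of terms) = OR of negations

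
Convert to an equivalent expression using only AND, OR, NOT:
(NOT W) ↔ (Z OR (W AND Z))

((NOT W) AND (Z OR (W AND Z))) OR (W AND NOT (Z OR (W AND Z)))
(Biconditional = both true or both false)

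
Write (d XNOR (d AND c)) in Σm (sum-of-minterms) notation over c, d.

Σm(0, 2, 3) = (NOT c AND NOT d) OR (c AND NOT d) OR (c AND d)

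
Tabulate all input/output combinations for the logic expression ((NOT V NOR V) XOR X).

X | V | Output
--------------
0 | 0 | 0
0 | 1 | 0
1 | 0 | 1
1 | 1 | 1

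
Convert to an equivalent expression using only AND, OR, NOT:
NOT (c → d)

c AND NOT d
(Negated implication: NOT(A → B) = A AND NOT B)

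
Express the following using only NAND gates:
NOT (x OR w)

(((x NAND x) NAND (w NAND w)) NAND ((x NAND x) NAND (w NAND w)))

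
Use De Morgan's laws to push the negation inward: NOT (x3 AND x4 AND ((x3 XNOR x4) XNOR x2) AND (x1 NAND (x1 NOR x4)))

NOT x3 OR NOT x4 OR NOT ((x3 XNOR x4) XNOR x2) OR NOT (x1 NAND (x1 NOR x4))
De Morgan's: NOT(AND of terms) = OR of negations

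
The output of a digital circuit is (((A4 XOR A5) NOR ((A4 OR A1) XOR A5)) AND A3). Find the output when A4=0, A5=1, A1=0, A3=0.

Substituting: (((0 XOR 1) NOR ((0 OR 0) XOR 1)) AND 0)
= 0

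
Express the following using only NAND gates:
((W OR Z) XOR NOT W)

((((W NAND W) NAND (Z NAND Z)) NAND (((W NAND W) NAND (Z NAND Z)) NAND (W NAND W))) NAND ((W NAND W) NAND (((W NAND W) NAND (Z NAND Z)) NAND (W NAND W))))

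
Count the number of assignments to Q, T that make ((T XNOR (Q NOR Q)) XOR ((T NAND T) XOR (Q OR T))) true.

Satisfying assignments: (0,0), (1,0), (1,1)
Count: 3 out of 4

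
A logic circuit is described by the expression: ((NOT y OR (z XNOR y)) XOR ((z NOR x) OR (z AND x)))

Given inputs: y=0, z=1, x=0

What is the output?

Substituting: ((NOT 0 OR (1 XNOR 0)) XOR ((1 NOR 0) OR (1 AND 0)))
= 1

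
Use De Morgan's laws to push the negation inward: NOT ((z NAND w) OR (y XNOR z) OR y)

NOT (z NAND w) AND NOT (y XNOR z) AND NOT y
De Morgan's: NOT(OR of terms) = AND of negations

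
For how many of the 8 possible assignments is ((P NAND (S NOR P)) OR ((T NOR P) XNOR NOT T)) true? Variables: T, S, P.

Satisfying assignments: (0,0,0), (0,0,1), (0,1,0), (0,1,1), (1,0,0), (1,0,1), (1,1,0), (1,1,1)
Count: 8 out of 8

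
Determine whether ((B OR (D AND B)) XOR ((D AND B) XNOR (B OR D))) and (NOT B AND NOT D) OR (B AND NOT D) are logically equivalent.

Yes, they are equivalent — the two output columns agree on all 4 assignments:
B | D | Expression 1 | Expression 2
-----------------------------------
0 | 0 | 1 | 1
0 | 1 | 0 | 0
1 | 0 | 1 | 1
1 | 1 | 0 | 0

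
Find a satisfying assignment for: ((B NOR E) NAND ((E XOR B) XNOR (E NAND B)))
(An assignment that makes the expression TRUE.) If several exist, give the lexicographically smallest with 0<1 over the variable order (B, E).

B=0, E=0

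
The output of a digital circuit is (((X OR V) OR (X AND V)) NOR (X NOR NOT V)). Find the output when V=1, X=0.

Substituting: (((0 OR 1) OR (0 AND 1)) NOR (0 NOR NOT 1))
= 0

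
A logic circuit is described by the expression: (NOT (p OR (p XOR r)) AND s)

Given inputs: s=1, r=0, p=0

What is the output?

Substituting: (NOT (0 OR (0 XOR 0)) AND 1)
= 1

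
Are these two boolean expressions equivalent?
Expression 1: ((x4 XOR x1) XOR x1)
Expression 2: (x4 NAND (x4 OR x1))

No. Counterexample: with x4=0, x1=0, Expression 1 = 0 but Expression 2 = 1.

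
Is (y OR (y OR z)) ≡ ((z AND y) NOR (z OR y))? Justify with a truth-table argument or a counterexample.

No. Counterexample: with y=0, z=0, Expression 1 = 0 but Expression 2 = 1.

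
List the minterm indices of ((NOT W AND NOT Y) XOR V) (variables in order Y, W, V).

Σm(0, 3, 5, 7) = (NOT Y AND NOT W AND NOT V) OR (NOT Y AND W AND V) OR (Y AND NOT W AND V) OR (Y AND W AND V)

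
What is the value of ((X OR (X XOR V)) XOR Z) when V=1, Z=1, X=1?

Substituting: ((1 OR (1 XOR 1)) XOR 1)
= 0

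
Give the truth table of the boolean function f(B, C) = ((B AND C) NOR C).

B | C | Output
--------------
0 | 0 | 1
0 | 1 | 0
1 | 0 | 1
1 | 1 | 0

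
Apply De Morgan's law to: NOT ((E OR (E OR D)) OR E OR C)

NOT (E OR (E OR D)) AND NOT E AND NOT C
De Morgan's: NOT(OR of terms) = AND of negations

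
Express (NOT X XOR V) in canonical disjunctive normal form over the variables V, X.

(NOT V AND NOT X) OR (V AND X)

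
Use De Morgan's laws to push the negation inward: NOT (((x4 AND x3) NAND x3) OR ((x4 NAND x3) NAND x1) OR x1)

NOT ((x4 AND x3) NAND x3) AND NOT ((x4 NAND x3) NAND x1) AND NOT x1
De Morgan's: NOT(OR of terms) = AND of negations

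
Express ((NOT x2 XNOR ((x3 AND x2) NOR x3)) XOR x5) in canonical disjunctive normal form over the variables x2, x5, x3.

(NOT x2 AND NOT x5 AND NOT x3) OR (NOT x2 AND x5 AND x3) OR (x2 AND NOT x5 AND x3) OR (x2 AND x5 AND NOT x3)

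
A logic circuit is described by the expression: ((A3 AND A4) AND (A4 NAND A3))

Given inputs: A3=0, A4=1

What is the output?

Substituting: ((0 AND 1) AND (1 NAND 0))
= 0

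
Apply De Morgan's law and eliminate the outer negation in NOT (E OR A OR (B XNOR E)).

NOT E AND NOT A AND NOT (B XNOR E)
De Morgan's: NOT(OR of terms) = AND of negations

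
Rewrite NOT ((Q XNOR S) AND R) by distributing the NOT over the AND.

NOT (Q XNOR S) OR NOT R
De Morgan's: NOT(AND of terms) = OR of negations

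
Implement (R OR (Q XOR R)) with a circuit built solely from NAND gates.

((R NAND R) NAND (((Q NAND (Q NAND R)) NAND (R NAND (Q NAND R))) NAND ((Q NAND (Q NAND R)) NAND (R NAND (Q NAND R)))))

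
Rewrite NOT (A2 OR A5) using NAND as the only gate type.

(((A2 NAND A2) NAND (A5 NAND A5)) NAND ((A2 NAND A2) NAND (A5 NAND A5)))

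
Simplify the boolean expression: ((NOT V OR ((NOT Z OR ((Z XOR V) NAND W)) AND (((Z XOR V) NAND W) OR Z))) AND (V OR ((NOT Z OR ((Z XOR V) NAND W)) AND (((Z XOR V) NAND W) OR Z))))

By distribution ((E OR v) AND (E OR NOT v) = E) then distribution ((E OR v) AND (E OR NOT v) = E):
= ((Z XOR V) NAND W)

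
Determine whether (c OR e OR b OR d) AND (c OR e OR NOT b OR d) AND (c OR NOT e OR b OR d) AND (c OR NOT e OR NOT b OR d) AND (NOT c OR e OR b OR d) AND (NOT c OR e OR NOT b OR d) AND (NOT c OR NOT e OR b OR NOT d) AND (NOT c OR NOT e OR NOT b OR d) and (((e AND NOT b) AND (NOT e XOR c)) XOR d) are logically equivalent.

Yes, they are equivalent — the two output columns agree on all 16 assignments:
c | e | b | d | Expression 1 | Expression 2
-------------------------------------------
0 | 0 | 0 | 0 | 0 | 0
0 | 0 | 0 | 1 | 1 | 1
0 | 0 | 1 | 0 | 0 | 0
0 | 0 | 1 | 1 | 1 | 1
0 | 1 | 0 | 0 | 0 | 0
0 | 1 | 0 | 1 | 1 | 1
0 | 1 | 1 | 0 | 0 | 0
0 | 1 | 1 | 1 | 1 | 1
1 | 0 | 0 | 0 | 0 | 0
1 | 0 | 0 | 1 | 1 | 1
1 | 0 | 1 | 0 | 0 | 0
1 | 0 | 1 | 1 | 1 | 1
1 | 1 | 0 | 0 | 1 | 1
1 | 1 | 0 | 1 | 0 | 0
1 | 1 | 1 | 0 | 0 | 0
1 | 1 | 1 | 1 | 1 | 1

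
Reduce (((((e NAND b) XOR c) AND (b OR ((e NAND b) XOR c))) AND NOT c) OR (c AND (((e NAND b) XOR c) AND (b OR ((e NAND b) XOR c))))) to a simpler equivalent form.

By distribution ((E AND v) OR (E AND NOT v) = E) then absorption (E AND (E OR v) = E):
= ((e NAND b) XOR c)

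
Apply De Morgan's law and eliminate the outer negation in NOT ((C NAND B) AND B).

NOT (C NAND B) OR NOT B
De Morgan's: NOT(AND of terms) = OR of negations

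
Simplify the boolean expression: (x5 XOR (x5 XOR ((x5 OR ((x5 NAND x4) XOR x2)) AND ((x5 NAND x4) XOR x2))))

By XOR self-cancellation ((E XOR v) XOR v = E) then absorption (E AND (E OR v) = E):
= ((x5 NAND x4) XOR x2)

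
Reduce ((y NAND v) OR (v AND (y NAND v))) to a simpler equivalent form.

By absorption (E OR (E AND v) = E):
= (y NAND v)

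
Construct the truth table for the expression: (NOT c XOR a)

c | a | Output
--------------
0 | 0 | 1
0 | 1 | 0
1 | 0 | 0
1 | 1 | 1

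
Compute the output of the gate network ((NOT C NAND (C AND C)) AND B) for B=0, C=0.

Substituting: ((NOT 0 NAND (0 AND 0)) AND 0)
= 0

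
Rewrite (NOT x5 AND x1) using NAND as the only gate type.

(((x5 NAND x5) NAND x1) NAND ((x5 NAND x5) NAND x1))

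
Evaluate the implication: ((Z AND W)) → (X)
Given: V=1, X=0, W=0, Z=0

Antecedent ((Z AND W)) = 0; consequent (X) = 0.
0 → 0 = 1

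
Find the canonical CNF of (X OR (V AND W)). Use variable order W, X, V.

(W OR X OR V) AND (W OR X OR NOT V) AND (NOT W OR X OR V)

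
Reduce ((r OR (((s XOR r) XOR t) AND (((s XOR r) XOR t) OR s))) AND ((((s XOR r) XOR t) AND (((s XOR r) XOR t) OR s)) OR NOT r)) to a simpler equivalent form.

By distribution ((E OR v) AND (E OR NOT v) = E) then absorption (E AND (E OR v) = E):
= ((s XOR r) XOR t)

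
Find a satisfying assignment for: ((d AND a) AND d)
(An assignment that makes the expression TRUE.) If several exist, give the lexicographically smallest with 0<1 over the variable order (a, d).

a=1, d=1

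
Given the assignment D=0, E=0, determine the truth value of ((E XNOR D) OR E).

Substituting: ((0 XNOR 0) OR 0)
= 1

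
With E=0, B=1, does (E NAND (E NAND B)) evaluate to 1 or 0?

Substituting: (0 NAND (0 NAND 1))
= 1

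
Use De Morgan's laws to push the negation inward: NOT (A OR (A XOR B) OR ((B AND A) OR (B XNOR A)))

NOT A AND NOT (A XOR B) AND NOT ((B AND A) OR (B XNOR A))
De Morgan's: NOT(OR of terms) = AND of negations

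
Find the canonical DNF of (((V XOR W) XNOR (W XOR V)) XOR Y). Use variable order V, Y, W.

(NOT V AND NOT Y AND NOT W) OR (NOT V AND NOT Y AND W) OR (V AND NOT Y AND NOT W) OR (V AND NOT Y AND W)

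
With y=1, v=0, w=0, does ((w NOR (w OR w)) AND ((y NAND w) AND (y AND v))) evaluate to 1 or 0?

Substituting: ((0 NOR (0 OR 0)) AND ((1 NAND 0) AND (1 AND 0)))
= 0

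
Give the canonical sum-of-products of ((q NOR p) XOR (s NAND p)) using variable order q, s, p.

Σm(1, 4, 5, 6) = (NOT q AND NOT s AND p) OR (q AND NOT s AND NOT p) OR (q AND NOT s AND p) OR (q AND s AND NOT p)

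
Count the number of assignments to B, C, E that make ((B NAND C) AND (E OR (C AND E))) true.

Satisfying assignments: (0,0,1), (0,1,1), (1,0,1)
Count: 3 out of 8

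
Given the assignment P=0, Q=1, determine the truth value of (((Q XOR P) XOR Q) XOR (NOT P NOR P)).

Substituting: (((1 XOR 0) XOR 1) XOR (NOT 0 NOR 0))
= 0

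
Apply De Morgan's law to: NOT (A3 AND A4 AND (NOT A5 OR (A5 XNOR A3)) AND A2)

NOT A3 OR NOT A4 OR NOT (NOT A5 OR (A5 XNOR A3)) OR NOT A2
De Morgan's: NOT(AND of terms) = OR of negations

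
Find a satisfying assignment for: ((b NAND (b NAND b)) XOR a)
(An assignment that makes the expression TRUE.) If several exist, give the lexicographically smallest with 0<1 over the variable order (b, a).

b=0, a=0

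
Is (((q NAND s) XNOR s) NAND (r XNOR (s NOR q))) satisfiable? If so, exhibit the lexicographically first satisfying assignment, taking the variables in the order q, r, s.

q=0, r=0, s=0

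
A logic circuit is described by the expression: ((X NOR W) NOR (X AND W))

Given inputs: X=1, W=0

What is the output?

Substituting: ((1 NOR 0) NOR (1 AND 0))
= 1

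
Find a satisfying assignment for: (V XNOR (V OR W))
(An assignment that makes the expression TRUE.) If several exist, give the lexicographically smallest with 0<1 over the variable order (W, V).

W=0, V=0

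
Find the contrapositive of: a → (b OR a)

Contrapositive: NOT (b OR a) → NOT a
Note: A statement and its contrapositive are logically equivalent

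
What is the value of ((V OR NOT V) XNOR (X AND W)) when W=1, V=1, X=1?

Substituting: ((1 OR NOT 1) XNOR (1 AND 1))
= 1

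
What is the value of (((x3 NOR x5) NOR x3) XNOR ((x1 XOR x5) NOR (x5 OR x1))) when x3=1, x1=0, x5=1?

Substituting: (((1 NOR 1) NOR 1) XNOR ((0 XOR 1) NOR (1 OR 0)))
= 1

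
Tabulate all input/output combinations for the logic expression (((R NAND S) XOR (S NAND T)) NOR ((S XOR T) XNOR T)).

S | R | T | Output
------------------
0 | 0 | 0 | 0
0 | 0 | 1 | 0
0 | 1 | 0 | 0
0 | 1 | 1 | 0
1 | 0 | 0 | 1
1 | 0 | 1 | 0
1 | 1 | 0 | 0
1 | 1 | 1 | 1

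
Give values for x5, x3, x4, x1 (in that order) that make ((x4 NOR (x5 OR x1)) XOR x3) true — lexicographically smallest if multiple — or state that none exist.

x5=0, x3=0, x4=0, x1=0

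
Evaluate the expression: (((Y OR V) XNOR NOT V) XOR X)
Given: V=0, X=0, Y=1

Substituting: (((1 OR 0) XNOR NOT 0) XOR 0)
= 1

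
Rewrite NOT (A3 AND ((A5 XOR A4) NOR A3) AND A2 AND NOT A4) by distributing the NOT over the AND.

NOT A3 OR NOT ((A5 XOR A4) NOR A3) OR NOT A2 OR A4
De Morgan's: NOT(AND of terms) = OR of negations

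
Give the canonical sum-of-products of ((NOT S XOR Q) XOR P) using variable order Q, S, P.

Σm(0, 3, 5, 6) = (NOT Q AND NOT S AND NOT P) OR (NOT Q AND S AND P) OR (Q AND NOT S AND P) OR (Q AND S AND NOT P)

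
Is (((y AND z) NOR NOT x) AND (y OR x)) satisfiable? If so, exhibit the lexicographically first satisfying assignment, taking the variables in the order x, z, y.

x=1, z=0, y=0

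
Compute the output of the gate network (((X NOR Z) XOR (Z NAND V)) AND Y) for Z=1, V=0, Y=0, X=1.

Substituting: (((1 NOR 1) XOR (1 NAND 0)) AND 0)
= 0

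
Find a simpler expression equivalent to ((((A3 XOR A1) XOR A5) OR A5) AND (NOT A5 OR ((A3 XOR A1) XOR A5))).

By distribution ((E OR v) AND (E OR NOT v) = E):
= ((A3 XOR A1) XOR A5)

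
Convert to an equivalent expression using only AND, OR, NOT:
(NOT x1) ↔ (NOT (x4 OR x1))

((NOT x1) AND (NOT (x4 OR x1))) OR (x1 AND (x4 OR x1))
(Biconditional = both true or both false)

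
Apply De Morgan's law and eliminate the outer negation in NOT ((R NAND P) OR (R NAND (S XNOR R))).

NOT (R NAND P) AND NOT (R NAND (S XNOR R))
De Morgan's: NOT(OR of terms) = AND of negations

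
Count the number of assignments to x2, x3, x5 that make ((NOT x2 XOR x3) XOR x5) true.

Satisfying assignments: (0,0,0), (0,1,1), (1,0,1), (1,1,0)
Count: 4 out of 8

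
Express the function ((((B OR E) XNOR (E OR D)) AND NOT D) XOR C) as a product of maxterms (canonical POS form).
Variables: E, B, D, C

ΠM(1, 2, 4, 6, 9, 10, 13, 14) = (E OR B OR D OR NOT C) AND (E OR B OR NOT D OR C) AND (E OR NOT B OR D OR C) AND (E OR NOT B OR NOT D OR C) AND (NOT E OR B OR D OR NOT C) AND (NOT E OR B OR NOT D OR C) AND (NOT E OR NOT B OR D OR NOT C) AND (NOT E OR NOT B OR NOT D OR C)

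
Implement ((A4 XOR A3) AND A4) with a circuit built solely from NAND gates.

((((A4 NAND (A4 NAND A3)) NAND (A3 NAND (A4 NAND A3))) NAND A4) NAND (((A4 NAND (A4 NAND A3)) NAND (A3 NAND (A4 NAND A3))) NAND A4))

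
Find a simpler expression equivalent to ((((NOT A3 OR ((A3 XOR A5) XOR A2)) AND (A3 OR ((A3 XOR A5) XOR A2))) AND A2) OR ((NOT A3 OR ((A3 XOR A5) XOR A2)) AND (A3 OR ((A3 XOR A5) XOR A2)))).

By absorption (E OR (E AND v) = E) then distribution ((E OR v) AND (E OR NOT v) = E):
= ((A3 XOR A5) XOR A2)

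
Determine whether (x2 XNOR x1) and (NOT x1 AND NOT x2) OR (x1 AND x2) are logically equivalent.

Yes, they are equivalent — the two output columns agree on all 4 assignments:
x1 | x2 | Expression 1 | Expression 2
-------------------------------------
0 | 0 | 1 | 1
0 | 1 | 0 | 0
1 | 0 | 0 | 0
1 | 1 | 1 | 1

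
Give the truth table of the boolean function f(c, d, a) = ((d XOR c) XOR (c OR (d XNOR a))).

c | d | a | Output
------------------
0 | 0 | 0 | 1
0 | 0 | 1 | 0
0 | 1 | 0 | 1
0 | 1 | 1 | 0
1 | 0 | 0 | 0
1 | 0 | 1 | 0
1 | 1 | 0 | 1
1 | 1 | 1 | 1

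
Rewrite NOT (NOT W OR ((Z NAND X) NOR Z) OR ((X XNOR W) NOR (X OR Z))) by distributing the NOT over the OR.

W AND NOT ((Z NAND X) NOR Z) AND NOT ((X XNOR W) NOR (X OR Z))
De Morgan's: NOT(OR of terms) = AND of negations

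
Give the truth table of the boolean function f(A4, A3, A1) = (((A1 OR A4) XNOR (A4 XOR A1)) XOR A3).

A4 | A3 | A1 | Output
---------------------
0 | 0 | 0 | 1
0 | 0 | 1 | 1
0 | 1 | 0 | 0
0 | 1 | 1 | 0
1 | 0 | 0 | 1
1 | 0 | 1 | 0
1 | 1 | 0 | 0
1 | 1 | 1 | 1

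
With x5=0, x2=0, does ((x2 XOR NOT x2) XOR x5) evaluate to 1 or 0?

Substituting: ((0 XOR NOT 0) XOR 0)
= 1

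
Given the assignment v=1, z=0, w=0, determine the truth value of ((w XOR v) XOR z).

Substituting: ((0 XOR 1) XOR 0)
= 1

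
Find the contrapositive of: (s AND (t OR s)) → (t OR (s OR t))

Contrapositive: NOT (t OR (s OR t)) → NOT (s AND (t OR s))
Note: A statement and its contrapositive are logically equivalent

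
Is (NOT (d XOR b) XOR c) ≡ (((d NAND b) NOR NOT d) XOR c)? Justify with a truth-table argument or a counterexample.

No. Counterexample: with c=0, d=0, b=0, Expression 1 = 1 but Expression 2 = 0.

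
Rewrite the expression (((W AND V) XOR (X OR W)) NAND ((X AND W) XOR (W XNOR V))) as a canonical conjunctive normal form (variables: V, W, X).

(V OR W OR NOT X) AND (V OR NOT W OR NOT X)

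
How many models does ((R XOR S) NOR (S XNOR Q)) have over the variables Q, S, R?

Satisfying assignments: (0,1,1), (1,0,0)
Count: 2 out of 8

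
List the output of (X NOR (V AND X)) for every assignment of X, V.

X | V | Output
--------------
0 | 0 | 1
0 | 1 | 1
1 | 0 | 0
1 | 1 | 0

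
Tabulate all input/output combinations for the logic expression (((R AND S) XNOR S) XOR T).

T | S | R | Output
------------------
0 | 0 | 0 | 1
0 | 0 | 1 | 1
0 | 1 | 0 | 0
0 | 1 | 1 | 1
1 | 0 | 0 | 0
1 | 0 | 1 | 0
1 | 1 | 0 | 1
1 | 1 | 1 | 0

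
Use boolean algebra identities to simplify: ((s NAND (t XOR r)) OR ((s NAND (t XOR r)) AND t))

By absorption (E OR (E AND v) = E):
= (s NAND (t XOR r))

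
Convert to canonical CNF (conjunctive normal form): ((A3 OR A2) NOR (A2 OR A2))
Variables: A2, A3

(A2 OR NOT A3) AND (NOT A2 OR A3) AND (NOT A2 OR NOT A3)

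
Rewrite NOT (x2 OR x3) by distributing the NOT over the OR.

NOT x2 AND NOT x3
De Morgan's: NOT(OR of terms) = AND of negations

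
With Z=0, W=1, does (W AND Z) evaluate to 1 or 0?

Substituting: (1 AND 0)
= 0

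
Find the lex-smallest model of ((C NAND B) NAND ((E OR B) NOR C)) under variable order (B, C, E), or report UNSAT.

B=0, C=0, E=1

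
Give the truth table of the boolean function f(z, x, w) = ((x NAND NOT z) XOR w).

z | x | w | Output
------------------
0 | 0 | 0 | 1
0 | 0 | 1 | 0
0 | 1 | 0 | 0
0 | 1 | 1 | 1
1 | 0 | 0 | 1
1 | 0 | 1 | 0
1 | 1 | 0 | 1
1 | 1 | 1 | 0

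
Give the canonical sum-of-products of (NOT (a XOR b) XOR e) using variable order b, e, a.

Σm(0, 3, 5, 6) = (NOT b AND NOT e AND NOT a) OR (NOT b AND e AND a) OR (b AND NOT e AND a) OR (b AND e AND NOT a)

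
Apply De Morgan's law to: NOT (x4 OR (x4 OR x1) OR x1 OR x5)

NOT x4 AND NOT (x4 OR x1) AND NOT x1 AND NOT x5
De Morgan's: NOT(OR of terms) = AND of negations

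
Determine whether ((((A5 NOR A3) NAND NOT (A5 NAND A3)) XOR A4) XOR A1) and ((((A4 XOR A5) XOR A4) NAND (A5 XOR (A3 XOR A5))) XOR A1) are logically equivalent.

No. Counterexample: with A5=0, A4=1, A1=0, A3=0, Expression 1 = 0 but Expression 2 = 1.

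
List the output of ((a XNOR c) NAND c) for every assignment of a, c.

a | c | Output
--------------
0 | 0 | 1
0 | 1 | 1
1 | 0 | 1
1 | 1 | 0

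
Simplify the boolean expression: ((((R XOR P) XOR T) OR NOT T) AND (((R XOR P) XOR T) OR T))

By distribution ((E OR v) AND (E OR NOT v) = E):
= ((R XOR P) XOR T)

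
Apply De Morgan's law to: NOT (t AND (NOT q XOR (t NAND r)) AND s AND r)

NOT t OR NOT (NOT q XOR (t NAND r)) OR NOT s OR NOT r
De Morgan's: NOT(AND of terms) = OR of negations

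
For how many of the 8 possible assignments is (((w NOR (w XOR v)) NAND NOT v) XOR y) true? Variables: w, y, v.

Satisfying assignments: (0,0,1), (0,1,0), (1,0,0), (1,0,1)
Count: 4 out of 8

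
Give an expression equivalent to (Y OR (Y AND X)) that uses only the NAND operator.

((Y NAND Y) NAND (((Y NAND X) NAND (Y NAND X)) NAND ((Y NAND X) NAND (Y NAND X))))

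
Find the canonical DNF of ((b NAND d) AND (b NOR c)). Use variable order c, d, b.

(NOT c AND NOT d AND NOT b) OR (NOT c AND d AND NOT b)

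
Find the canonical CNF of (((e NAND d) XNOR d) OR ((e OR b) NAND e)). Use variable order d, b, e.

(d OR b OR NOT e) AND (d OR NOT b OR NOT e) AND (NOT d OR b OR NOT e) AND (NOT d OR NOT b OR NOT e)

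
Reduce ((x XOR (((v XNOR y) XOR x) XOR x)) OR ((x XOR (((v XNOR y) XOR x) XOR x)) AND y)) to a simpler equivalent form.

By absorption (E OR (E AND v) = E) then XOR self-cancellation ((E XOR v) XOR v = E):
= ((v XNOR y) XOR x)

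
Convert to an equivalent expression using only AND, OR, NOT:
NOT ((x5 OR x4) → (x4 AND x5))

(x5 OR x4) AND NOT (x4 AND x5)
(Negated implication: NOT(A → B) = A AND NOT B)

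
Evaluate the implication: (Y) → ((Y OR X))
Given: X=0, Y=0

Antecedent (Y) = 0; consequent ((Y OR X)) = 0.
0 → 0 = 1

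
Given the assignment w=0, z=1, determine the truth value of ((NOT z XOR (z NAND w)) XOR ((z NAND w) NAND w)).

Substituting: ((NOT 1 XOR (1 NAND 0)) XOR ((1 NAND 0) NAND 0))
= 0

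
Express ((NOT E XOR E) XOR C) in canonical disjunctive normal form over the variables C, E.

(NOT C AND NOT E) OR (NOT C AND E)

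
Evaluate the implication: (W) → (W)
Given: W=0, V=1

Antecedent (W) = 0; consequent (W) = 0.
0 → 0 = 1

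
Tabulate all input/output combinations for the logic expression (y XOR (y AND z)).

y | z | Output
--------------
0 | 0 | 0
0 | 1 | 0
1 | 0 | 1
1 | 1 | 0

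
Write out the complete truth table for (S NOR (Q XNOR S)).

Q | S | Output
--------------
0 | 0 | 0
0 | 1 | 0
1 | 0 | 1
1 | 1 | 0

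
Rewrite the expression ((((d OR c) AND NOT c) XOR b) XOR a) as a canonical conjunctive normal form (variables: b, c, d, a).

(b OR c OR d OR a) AND (b OR c OR NOT d OR NOT a) AND (b OR NOT c OR d OR a) AND (b OR NOT c OR NOT d OR a) AND (NOT b OR c OR d OR NOT a) AND (NOT b OR c OR NOT d OR a) AND (NOT b OR NOT c OR d OR NOT a) AND (NOT b OR NOT c OR NOT d OR NOT a)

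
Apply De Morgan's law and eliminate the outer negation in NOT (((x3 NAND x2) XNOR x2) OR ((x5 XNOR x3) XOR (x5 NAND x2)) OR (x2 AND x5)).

NOT ((x3 NAND x2) XNOR x2) AND NOT ((x5 XNOR x3) XOR (x5 NAND x2)) AND NOT (x2 AND x5)
De Morgan's: NOT(OR of terms) = AND of negations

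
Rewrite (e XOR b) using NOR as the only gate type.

((((e NOR b) NOR (e NOR b)) NOR ((e NOR b) NOR (e NOR b))) NOR ((((e NOR e) NOR (b NOR b)) NOR ((e NOR e) NOR (b NOR b))) NOR (((e NOR e) NOR (b NOR b)) NOR ((e NOR e) NOR (b NOR b)))))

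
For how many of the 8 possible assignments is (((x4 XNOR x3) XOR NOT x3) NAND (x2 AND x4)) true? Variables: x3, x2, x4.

Satisfying assignments: (0,0,0), (0,0,1), (0,1,0), (1,0,0), (1,0,1), (1,1,0)
Count: 6 out of 8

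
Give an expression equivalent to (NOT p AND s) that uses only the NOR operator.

(((p NOR p) NOR (p NOR p)) NOR (s NOR s))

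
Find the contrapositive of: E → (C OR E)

Contrapositive: NOT (C OR E) → NOT E
Note: A statement and its contrapositive are logically equivalent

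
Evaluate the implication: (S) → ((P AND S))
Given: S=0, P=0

Antecedent (S) = 0; consequent ((P AND S)) = 0.
0 → 0 = 1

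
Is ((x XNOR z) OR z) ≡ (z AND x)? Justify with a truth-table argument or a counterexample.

No. Counterexample: with x=0, z=0, Expression 1 = 1 but Expression 2 = 0.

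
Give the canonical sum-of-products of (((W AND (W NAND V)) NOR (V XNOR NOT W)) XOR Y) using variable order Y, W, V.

Σm(0, 3, 5, 6) = (NOT Y AND NOT W AND NOT V) OR (NOT Y AND W AND V) OR (Y AND NOT W AND V) OR (Y AND W AND NOT V)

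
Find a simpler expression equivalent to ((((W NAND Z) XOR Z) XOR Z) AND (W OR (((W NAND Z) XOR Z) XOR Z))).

By absorption (E AND (E OR v) = E) then XOR self-cancellation ((E XOR v) XOR v = E):
= (W NAND Z)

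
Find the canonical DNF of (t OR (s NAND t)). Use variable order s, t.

(NOT s AND NOT t) OR (NOT s AND t) OR (s AND NOT t) OR (s AND t)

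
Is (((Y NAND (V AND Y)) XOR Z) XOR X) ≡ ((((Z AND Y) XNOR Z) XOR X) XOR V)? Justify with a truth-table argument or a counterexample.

No. Counterexample: with Z=0, X=0, V=1, Y=0, Expression 1 = 1 but Expression 2 = 0.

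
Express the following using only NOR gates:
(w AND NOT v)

((w NOR w) NOR ((v NOR v) NOR (v NOR v)))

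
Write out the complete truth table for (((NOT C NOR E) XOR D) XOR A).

E | C | D | A | Output
----------------------
0 | 0 | 0 | 0 | 0
0 | 0 | 0 | 1 | 1
0 | 0 | 1 | 0 | 1
0 | 0 | 1 | 1 | 0
0 | 1 | 0 | 0 | 1
0 | 1 | 0 | 1 | 0
0 | 1 | 1 | 0 | 0
0 | 1 | 1 | 1 | 1
1 | 0 | 0 | 0 | 0
1 | 0 | 0 | 1 | 1
1 | 0 | 1 | 0 | 1
1 | 0 | 1 | 1 | 0
1 | 1 | 0 | 0 | 0
1 | 1 | 0 | 1 | 1
1 | 1 | 1 | 0 | 1
1 | 1 | 1 | 1 | 0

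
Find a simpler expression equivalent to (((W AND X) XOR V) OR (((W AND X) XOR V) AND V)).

By absorption (E OR (E AND v) = E):
= ((W AND X) XOR V)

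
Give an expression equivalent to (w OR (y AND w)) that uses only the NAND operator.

((w NAND w) NAND (((y NAND w) NAND (y NAND w)) NAND ((y NAND w) NAND (y NAND w))))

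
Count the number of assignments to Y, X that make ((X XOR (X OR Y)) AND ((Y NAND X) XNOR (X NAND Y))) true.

Satisfying assignments: (1,0)
Count: 1 out of 4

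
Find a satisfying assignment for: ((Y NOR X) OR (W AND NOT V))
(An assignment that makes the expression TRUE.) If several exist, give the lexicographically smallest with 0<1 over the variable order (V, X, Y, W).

V=0, X=0, Y=0, W=0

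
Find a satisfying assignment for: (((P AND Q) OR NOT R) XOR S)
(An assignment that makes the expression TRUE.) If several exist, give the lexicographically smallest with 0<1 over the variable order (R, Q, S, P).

R=0, Q=0, S=0, P=0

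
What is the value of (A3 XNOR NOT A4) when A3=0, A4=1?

Substituting: (0 XNOR NOT 1)
= 1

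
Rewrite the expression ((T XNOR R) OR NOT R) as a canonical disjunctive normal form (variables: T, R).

(NOT T AND NOT R) OR (T AND NOT R) OR (T AND R)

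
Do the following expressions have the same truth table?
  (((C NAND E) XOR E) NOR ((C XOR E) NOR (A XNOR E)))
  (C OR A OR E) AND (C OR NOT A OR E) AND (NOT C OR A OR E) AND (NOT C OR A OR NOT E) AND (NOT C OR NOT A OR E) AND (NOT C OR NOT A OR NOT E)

Yes, they are equivalent — the two output columns agree on all 8 assignments:
C | A | E | Expression 1 | Expression 2
---------------------------------------
0 | 0 | 0 | 0 | 0
0 | 0 | 1 | 1 | 1
0 | 1 | 0 | 0 | 0
0 | 1 | 1 | 1 | 1
1 | 0 | 0 | 0 | 0
1 | 0 | 1 | 0 | 0
1 | 1 | 0 | 0 | 0
1 | 1 | 1 | 0 | 0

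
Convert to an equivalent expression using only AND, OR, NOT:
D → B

NOT D OR B
(Implication elimination: A → B = NOT A OR B)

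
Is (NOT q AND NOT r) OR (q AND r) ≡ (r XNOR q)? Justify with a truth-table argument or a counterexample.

Yes, they are equivalent — the two output columns agree on all 4 assignments:
q | r | Expression 1 | Expression 2
-----------------------------------
0 | 0 | 1 | 1
0 | 1 | 0 | 0
1 | 0 | 0 | 0
1 | 1 | 1 | 1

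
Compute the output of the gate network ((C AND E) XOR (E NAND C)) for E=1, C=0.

Substituting: ((0 AND 1) XOR (1 NAND 0))
= 1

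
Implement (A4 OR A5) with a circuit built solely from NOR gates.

((A4 NOR A5) NOR (A4 NOR A5))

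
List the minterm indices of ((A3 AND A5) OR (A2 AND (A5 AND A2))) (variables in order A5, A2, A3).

Σm(5, 6, 7) = (A5 AND NOT A2 AND A3) OR (A5 AND A2 AND NOT A3) OR (A5 AND A2 AND A3)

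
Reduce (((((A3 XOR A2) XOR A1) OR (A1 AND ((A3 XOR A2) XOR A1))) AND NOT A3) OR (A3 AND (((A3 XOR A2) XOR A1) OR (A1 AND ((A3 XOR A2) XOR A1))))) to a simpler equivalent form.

By distribution ((E AND v) OR (E AND NOT v) = E) then absorption (E OR (E AND v) = E):
= ((A3 XOR A2) XOR A1)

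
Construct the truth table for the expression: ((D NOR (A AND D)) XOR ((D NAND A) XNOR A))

A | D | Output
--------------
0 | 0 | 1
0 | 1 | 0
1 | 0 | 0
1 | 1 | 0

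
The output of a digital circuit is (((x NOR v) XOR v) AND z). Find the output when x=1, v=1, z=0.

Substituting: (((1 NOR 1) XOR 1) AND 0)
= 0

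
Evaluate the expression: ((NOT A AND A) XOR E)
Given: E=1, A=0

Substituting: ((NOT 0 AND 0) XOR 1)
= 1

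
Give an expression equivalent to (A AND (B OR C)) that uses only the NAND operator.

((A NAND ((B NAND B) NAND (C NAND C))) NAND (A NAND ((B NAND B) NAND (C NAND C))))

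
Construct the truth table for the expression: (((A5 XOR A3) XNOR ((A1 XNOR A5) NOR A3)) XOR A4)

A1 | A5 | A4 | A3 | Output
--------------------------
0 | 0 | 0 | 0 | 1
0 | 0 | 0 | 1 | 0
0 | 0 | 1 | 0 | 0
0 | 0 | 1 | 1 | 1
0 | 1 | 0 | 0 | 1
0 | 1 | 0 | 1 | 1
0 | 1 | 1 | 0 | 0
0 | 1 | 1 | 1 | 0
1 | 0 | 0 | 0 | 0
1 | 0 | 0 | 1 | 0
1 | 0 | 1 | 0 | 1
1 | 0 | 1 | 1 | 1
1 | 1 | 0 | 0 | 0
1 | 1 | 0 | 1 | 1
1 | 1 | 1 | 0 | 1
1 | 1 | 1 | 1 | 0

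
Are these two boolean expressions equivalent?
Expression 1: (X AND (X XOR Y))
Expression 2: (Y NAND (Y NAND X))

No. Counterexample: with X=0, Y=0, Expression 1 = 0 but Expression 2 = 1.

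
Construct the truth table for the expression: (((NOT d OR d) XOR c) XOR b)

c | d | b | Output
------------------
0 | 0 | 0 | 1
0 | 0 | 1 | 0
0 | 1 | 0 | 1
0 | 1 | 1 | 0
1 | 0 | 0 | 0
1 | 0 | 1 | 1
1 | 1 | 0 | 0
1 | 1 | 1 | 1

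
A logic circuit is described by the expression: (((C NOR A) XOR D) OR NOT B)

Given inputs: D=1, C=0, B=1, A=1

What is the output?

Substituting: (((0 NOR 1) XOR 1) OR NOT 1)
= 1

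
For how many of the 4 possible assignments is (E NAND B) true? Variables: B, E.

Satisfying assignments: (0,0), (0,1), (1,0)
Count: 3 out of 4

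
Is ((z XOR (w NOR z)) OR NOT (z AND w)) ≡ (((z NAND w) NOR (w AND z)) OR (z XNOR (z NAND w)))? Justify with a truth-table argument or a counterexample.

No. Counterexample: with z=0, w=0, Expression 1 = 1 but Expression 2 = 0.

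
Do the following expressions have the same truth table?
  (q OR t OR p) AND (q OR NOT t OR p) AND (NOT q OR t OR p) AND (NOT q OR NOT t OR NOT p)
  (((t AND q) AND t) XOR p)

Yes, they are equivalent — the two output columns agree on all 8 assignments:
q | t | p | Expression 1 | Expression 2
---------------------------------------
0 | 0 | 0 | 0 | 0
0 | 0 | 1 | 1 | 1
0 | 1 | 0 | 0 | 0
0 | 1 | 1 | 1 | 1
1 | 0 | 0 | 0 | 0
1 | 0 | 1 | 1 | 1
1 | 1 | 0 | 1 | 1
1 | 1 | 1 | 0 | 0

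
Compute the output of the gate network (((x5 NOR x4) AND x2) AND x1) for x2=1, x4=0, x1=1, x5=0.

Substituting: (((0 NOR 0) AND 1) AND 1)
= 1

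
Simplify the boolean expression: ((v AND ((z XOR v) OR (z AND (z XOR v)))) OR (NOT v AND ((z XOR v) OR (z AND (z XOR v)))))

By distribution ((E AND v) OR (E AND NOT v) = E) then absorption (E OR (E AND v) = E):
= (z XOR v)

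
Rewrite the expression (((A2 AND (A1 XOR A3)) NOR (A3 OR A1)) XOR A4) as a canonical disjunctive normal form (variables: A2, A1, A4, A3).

(NOT A2 AND NOT A1 AND NOT A4 AND NOT A3) OR (NOT A2 AND NOT A1 AND A4 AND A3) OR (NOT A2 AND A1 AND A4 AND NOT A3) OR (NOT A2 AND A1 AND A4 AND A3) OR (A2 AND NOT A1 AND NOT A4 AND NOT A3) OR (A2 AND NOT A1 AND A4 AND A3) OR (A2 AND A1 AND A4 AND NOT A3) OR (A2 AND A1 AND A4 AND A3)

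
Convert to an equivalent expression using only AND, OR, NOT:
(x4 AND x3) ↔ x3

((x4 AND x3) AND x3) OR (NOT (x4 AND x3) AND NOT x3)
(Biconditional = both true or both false)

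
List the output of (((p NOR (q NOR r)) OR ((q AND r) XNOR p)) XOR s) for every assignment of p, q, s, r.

p | q | s | r | Output
----------------------
0 | 0 | 0 | 0 | 1
0 | 0 | 0 | 1 | 1
0 | 0 | 1 | 0 | 0
0 | 0 | 1 | 1 | 0
0 | 1 | 0 | 0 | 1
0 | 1 | 0 | 1 | 1
0 | 1 | 1 | 0 | 0
0 | 1 | 1 | 1 | 0
1 | 0 | 0 | 0 | 0
1 | 0 | 0 | 1 | 0
1 | 0 | 1 | 0 | 1
1 | 0 | 1 | 1 | 1
1 | 1 | 0 | 0 | 0
1 | 1 | 0 | 1 | 1
1 | 1 | 1 | 0 | 1
1 | 1 | 1 | 1 | 0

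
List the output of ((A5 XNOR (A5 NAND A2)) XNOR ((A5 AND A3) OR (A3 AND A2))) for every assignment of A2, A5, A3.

A2 | A5 | A3 | Output
---------------------
0 | 0 | 0 | 1
0 | 0 | 1 | 1
0 | 1 | 0 | 0
0 | 1 | 1 | 1
1 | 0 | 0 | 1
1 | 0 | 1 | 0
1 | 1 | 0 | 1
1 | 1 | 1 | 0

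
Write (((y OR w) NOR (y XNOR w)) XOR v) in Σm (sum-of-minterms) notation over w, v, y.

Σm(2, 3, 6, 7) = (NOT w AND v AND NOT y) OR (NOT w AND v AND y) OR (w AND v AND NOT y) OR (w AND v AND y)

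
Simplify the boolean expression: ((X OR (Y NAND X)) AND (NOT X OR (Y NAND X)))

By distribution ((E OR v) AND (E OR NOT v) = E):
= (Y NAND X)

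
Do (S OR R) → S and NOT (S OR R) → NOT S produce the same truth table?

No, Inverse is not equivalent to original (counterexample: S=0, P=0, R=1)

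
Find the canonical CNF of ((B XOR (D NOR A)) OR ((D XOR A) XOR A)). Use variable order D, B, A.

(D OR B OR NOT A) AND (D OR NOT B OR A)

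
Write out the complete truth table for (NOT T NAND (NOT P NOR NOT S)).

S | T | P | Output
------------------
0 | 0 | 0 | 1
0 | 0 | 1 | 1
0 | 1 | 0 | 1
0 | 1 | 1 | 1
1 | 0 | 0 | 1
1 | 0 | 1 | 0
1 | 1 | 0 | 1
1 | 1 | 1 | 1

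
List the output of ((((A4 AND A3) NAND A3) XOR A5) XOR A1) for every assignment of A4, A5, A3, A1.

A4 | A5 | A3 | A1 | Output
--------------------------
0 | 0 | 0 | 0 | 1
0 | 0 | 0 | 1 | 0
0 | 0 | 1 | 0 | 1
0 | 0 | 1 | 1 | 0
0 | 1 | 0 | 0 | 0
0 | 1 | 0 | 1 | 1
0 | 1 | 1 | 0 | 0
0 | 1 | 1 | 1 | 1
1 | 0 | 0 | 0 | 1
1 | 0 | 0 | 1 | 0
1 | 0 | 1 | 0 | 0
1 | 0 | 1 | 1 | 1
1 | 1 | 0 | 0 | 0
1 | 1 | 0 | 1 | 1
1 | 1 | 1 | 0 | 1
1 | 1 | 1 | 1 | 0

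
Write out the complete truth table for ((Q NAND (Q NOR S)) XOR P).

S | Q | P | Output
------------------
0 | 0 | 0 | 1
0 | 0 | 1 | 0
0 | 1 | 0 | 1
0 | 1 | 1 | 0
1 | 0 | 0 | 1
1 | 0 | 1 | 0
1 | 1 | 0 | 1
1 | 1 | 1 | 0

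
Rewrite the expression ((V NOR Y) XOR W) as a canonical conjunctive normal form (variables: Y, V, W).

(Y OR V OR NOT W) AND (Y OR NOT V OR W) AND (NOT Y OR V OR W) AND (NOT Y OR NOT V OR W)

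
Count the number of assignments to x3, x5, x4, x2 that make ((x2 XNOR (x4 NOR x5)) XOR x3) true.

Satisfying assignments: (0,0,0,1), (0,0,1,0), (0,1,0,0), (0,1,1,0), (1,0,0,0), (1,0,1,1), (1,1,0,1), (1,1,1,1)
Count: 8 out of 16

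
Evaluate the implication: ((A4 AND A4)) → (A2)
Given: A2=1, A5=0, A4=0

Antecedent ((A4 AND A4)) = 0; consequent (A2) = 1.
0 → 1 = 1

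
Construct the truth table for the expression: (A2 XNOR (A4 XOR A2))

A4 | A2 | Output
----------------
0 | 0 | 1
0 | 1 | 1
1 | 0 | 0
1 | 1 | 0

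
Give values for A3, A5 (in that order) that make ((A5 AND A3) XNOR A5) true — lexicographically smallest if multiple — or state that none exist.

A3=0, A5=0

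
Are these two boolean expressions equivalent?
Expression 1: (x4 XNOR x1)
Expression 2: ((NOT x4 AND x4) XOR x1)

No. Counterexample: with x4=0, x1=0, Expression 1 = 1 but Expression 2 = 0.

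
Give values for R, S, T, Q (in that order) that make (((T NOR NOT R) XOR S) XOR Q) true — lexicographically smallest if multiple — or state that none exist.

R=0, S=0, T=0, Q=1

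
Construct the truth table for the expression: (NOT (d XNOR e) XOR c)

e | c | d | Output
------------------
0 | 0 | 0 | 0
0 | 0 | 1 | 1
0 | 1 | 0 | 1
0 | 1 | 1 | 0
1 | 0 | 0 | 1
1 | 0 | 1 | 0
1 | 1 | 0 | 0
1 | 1 | 1 | 1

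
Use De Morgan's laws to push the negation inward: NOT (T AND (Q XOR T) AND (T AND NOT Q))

NOT T OR NOT (Q XOR T) OR NOT (T AND NOT Q)
De Morgan's: NOT(AND of terms) = OR of negations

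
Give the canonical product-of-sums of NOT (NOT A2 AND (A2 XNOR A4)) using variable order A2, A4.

ΠM(0) = (A2 OR A4)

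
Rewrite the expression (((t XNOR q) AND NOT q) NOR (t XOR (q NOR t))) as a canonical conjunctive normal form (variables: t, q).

(t OR q) AND (NOT t OR q) AND (NOT t OR NOT q)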